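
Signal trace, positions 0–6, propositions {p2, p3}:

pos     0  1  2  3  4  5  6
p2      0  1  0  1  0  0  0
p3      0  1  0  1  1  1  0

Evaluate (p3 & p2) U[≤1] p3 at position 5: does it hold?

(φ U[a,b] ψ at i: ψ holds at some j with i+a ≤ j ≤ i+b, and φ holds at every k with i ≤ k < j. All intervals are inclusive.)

Need some j in [5,6] with p3, and (p3 & p2) at every k in [5,j-1].
  j=5: p3 holds; no prefix to check → satisfied.

True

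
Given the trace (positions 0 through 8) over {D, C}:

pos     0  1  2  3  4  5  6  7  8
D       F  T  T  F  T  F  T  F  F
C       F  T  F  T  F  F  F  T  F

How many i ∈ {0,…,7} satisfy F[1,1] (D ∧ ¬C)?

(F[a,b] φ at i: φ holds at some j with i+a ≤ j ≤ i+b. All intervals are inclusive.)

3

Evaluate at each i in [0,7]:
  i=0: ✗ (none in [1,1])
  i=1: ✓ (witness j=2)
  i=2: ✗ (none in [3,3])
  i=3: ✓ (witness j=4)
  i=4: ✗ (none in [5,5])
  i=5: ✓ (witness j=6)
  i=6: ✗ (none in [7,7])
  i=7: ✗ (none in [8,8])
Positions where it holds: {1, 3, 5} → 3.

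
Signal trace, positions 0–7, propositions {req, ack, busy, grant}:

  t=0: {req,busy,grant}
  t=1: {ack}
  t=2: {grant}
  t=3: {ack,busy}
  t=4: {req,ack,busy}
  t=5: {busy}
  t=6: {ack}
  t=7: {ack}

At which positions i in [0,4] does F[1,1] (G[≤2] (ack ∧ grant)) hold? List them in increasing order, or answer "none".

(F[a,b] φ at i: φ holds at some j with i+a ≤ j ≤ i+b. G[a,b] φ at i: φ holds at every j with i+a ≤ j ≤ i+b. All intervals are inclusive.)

none

Evaluate at each i in [0,4]:
  i=0: ✗ (none in [1,1])
  i=1: ✗ (none in [2,2])
  i=2: ✗ (none in [3,3])
  i=3: ✗ (none in [4,4])
  i=4: ✗ (none in [5,5])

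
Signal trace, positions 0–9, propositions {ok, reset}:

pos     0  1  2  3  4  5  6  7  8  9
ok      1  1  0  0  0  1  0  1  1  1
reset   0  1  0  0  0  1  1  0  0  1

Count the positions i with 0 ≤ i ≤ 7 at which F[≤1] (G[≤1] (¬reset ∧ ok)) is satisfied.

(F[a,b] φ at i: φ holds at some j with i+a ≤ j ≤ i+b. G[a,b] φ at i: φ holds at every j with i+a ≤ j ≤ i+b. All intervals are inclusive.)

2

Evaluate at each i in [0,7]:
  i=0: ✗ (none in [0,1])
  i=1: ✗ (none in [1,2])
  i=2: ✗ (none in [2,3])
  i=3: ✗ (none in [3,4])
  i=4: ✗ (none in [4,5])
  i=5: ✗ (none in [5,6])
  i=6: ✓ (witness j=7)
  i=7: ✓ (witness j=7)
Positions where it holds: {6, 7} → 2.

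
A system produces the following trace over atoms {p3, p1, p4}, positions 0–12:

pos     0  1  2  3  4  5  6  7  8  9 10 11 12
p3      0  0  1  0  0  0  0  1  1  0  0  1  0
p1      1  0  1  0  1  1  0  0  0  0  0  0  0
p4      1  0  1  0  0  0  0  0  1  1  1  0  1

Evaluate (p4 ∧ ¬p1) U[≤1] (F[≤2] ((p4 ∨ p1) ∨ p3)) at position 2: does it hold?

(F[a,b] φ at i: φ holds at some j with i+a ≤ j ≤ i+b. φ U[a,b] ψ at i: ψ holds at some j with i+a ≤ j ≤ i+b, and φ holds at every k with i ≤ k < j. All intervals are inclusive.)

Yes

Need some j in [2,3] with F[≤2] ((p4 ∨ p1) ∨ p3), and (p4 ∧ ¬p1) at every k in [2,j-1].
  j=2: F[≤2] ((p4 ∨ p1) ∨ p3) holds; no prefix to check → satisfied.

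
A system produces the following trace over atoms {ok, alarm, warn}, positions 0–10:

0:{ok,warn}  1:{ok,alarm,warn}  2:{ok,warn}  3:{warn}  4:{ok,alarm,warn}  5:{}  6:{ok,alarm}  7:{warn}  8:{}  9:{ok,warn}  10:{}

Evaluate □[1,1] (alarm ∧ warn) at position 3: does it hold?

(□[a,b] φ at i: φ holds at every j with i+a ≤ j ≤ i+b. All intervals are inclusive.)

Check (alarm ∧ warn) at every j in [4,4]:
  j=4: true
All positions satisfy it → formula holds.

Holds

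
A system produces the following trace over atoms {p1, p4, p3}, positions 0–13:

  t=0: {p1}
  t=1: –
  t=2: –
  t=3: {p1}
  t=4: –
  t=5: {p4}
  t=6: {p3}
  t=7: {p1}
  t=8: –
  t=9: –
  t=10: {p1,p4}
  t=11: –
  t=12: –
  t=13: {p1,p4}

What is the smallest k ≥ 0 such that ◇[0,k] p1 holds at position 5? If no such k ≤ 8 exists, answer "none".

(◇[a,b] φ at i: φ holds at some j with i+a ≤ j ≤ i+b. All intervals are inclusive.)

Scan j = 5,6,… for p1:
  j=5: fails
  j=6: fails
  j=7: holds
First hit at j=7, so smallest k = 7-5 = 2.

2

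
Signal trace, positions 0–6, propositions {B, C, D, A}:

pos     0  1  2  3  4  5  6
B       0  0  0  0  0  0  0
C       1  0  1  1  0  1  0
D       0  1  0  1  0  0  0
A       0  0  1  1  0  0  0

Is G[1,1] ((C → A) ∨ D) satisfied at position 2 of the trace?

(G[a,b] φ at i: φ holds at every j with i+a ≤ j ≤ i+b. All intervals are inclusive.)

Check ((C → A) ∨ D) at every j in [3,3]:
  j=3: true
All positions satisfy it → formula holds.

Holds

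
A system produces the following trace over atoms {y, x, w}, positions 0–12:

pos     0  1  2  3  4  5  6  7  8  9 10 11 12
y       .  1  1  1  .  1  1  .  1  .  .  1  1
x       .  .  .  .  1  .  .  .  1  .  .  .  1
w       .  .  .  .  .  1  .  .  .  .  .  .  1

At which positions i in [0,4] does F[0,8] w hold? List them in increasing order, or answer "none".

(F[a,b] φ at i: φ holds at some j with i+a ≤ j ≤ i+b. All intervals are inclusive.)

0, 1, 2, 3, 4

Evaluate at each i in [0,4]:
  i=0: ✓ (witness j=5)
  i=1: ✓ (witness j=5)
  i=2: ✓ (witness j=5)
  i=3: ✓ (witness j=5)
  i=4: ✓ (witness j=5)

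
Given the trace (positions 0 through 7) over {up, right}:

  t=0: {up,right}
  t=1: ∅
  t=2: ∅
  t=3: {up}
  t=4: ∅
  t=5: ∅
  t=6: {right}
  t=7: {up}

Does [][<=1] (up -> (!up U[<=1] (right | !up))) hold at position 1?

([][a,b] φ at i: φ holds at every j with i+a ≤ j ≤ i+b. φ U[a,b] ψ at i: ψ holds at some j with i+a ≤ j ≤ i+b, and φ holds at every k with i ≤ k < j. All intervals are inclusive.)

Check (up -> (!up U[<=1] (right | !up))) at every j in [1,2]:
  j=1: antecedent false → ✓
  j=2: antecedent false → ✓
All positions satisfy it → formula holds.

Yes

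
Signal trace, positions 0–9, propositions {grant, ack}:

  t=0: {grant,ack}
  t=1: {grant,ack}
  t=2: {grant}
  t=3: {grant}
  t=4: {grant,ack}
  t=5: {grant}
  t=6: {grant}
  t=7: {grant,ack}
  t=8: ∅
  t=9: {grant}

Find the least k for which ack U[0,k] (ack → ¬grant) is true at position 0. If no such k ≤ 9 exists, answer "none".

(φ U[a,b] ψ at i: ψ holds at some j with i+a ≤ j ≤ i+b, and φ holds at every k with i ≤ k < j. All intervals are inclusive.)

Need earliest j ≥ 0 with (ack → ¬grant), and ack at every k in [0,j-1].
  j=0: rhs fails.
  j=1: rhs fails.
  j=2: rhs holds; lhs holds on [0,1]. k = 2.

2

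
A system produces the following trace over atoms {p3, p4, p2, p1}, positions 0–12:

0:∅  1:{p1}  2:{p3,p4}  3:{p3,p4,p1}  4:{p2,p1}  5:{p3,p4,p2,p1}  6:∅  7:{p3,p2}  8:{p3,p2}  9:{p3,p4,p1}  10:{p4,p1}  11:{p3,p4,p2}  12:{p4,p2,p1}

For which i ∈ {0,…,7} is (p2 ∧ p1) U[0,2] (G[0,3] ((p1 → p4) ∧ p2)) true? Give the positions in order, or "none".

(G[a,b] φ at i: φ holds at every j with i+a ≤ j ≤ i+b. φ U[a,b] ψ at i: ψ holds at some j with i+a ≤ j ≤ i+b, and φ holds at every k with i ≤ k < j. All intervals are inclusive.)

none

Evaluate at each i in [0,7]:
  i=0: ✗ (no rhs in [0,2])
  i=1: ✗ (no rhs in [1,3])
  i=2: ✗ (no rhs in [2,4])
  i=3: ✗ (no rhs in [3,5])
  i=4: ✗ (no rhs in [4,6])
  i=5: ✗ (no rhs in [5,7])
  i=6: ✗ (no rhs in [6,8])
  i=7: ✗ (no rhs in [7,9])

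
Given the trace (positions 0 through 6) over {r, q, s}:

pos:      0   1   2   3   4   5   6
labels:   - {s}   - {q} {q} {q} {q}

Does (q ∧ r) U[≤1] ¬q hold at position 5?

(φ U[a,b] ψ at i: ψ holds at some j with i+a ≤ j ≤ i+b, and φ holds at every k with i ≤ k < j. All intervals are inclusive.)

False

Need some j in [5,6] with ¬q, and (q ∧ r) at every k in [5,j-1].
  j=5: ¬q false.
  j=6: ¬q false.
No j in the window works → until fails.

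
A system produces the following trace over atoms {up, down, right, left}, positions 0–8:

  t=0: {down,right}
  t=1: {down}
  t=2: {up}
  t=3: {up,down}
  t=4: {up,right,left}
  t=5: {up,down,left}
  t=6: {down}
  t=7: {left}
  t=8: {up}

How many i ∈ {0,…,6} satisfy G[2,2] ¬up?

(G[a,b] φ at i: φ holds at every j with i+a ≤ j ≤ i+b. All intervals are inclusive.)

Evaluate at each i in [0,6]:
  i=0: ✗ (fails at j=2)
  i=1: ✗ (fails at j=3)
  i=2: ✗ (fails at j=4)
  i=3: ✗ (fails at j=5)
  i=4: ✓ (all of [6,6])
  i=5: ✓ (all of [7,7])
  i=6: ✗ (fails at j=8)
Positions where it holds: {4, 5} → 2.

2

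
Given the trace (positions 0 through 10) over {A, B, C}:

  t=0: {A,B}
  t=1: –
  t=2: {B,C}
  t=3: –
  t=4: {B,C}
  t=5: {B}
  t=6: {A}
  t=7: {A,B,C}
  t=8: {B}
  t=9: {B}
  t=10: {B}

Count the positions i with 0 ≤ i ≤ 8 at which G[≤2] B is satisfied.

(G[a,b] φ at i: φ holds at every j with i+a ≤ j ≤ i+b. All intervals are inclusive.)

Evaluate at each i in [0,8]:
  i=0: ✗ (fails at j=1)
  i=1: ✗ (fails at j=1)
  i=2: ✗ (fails at j=3)
  i=3: ✗ (fails at j=3)
  i=4: ✗ (fails at j=6)
  i=5: ✗ (fails at j=6)
  i=6: ✗ (fails at j=6)
  i=7: ✓ (all of [7,9])
  i=8: ✓ (all of [8,10])
Positions where it holds: {7, 8} → 2.

2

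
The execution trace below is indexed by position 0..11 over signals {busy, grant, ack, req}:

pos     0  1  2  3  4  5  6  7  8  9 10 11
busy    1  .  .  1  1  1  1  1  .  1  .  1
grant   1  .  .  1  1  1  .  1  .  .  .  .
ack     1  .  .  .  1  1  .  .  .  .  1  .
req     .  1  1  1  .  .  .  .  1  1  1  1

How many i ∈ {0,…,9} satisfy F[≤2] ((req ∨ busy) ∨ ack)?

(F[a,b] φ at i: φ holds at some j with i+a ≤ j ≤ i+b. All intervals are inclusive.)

10

Evaluate at each i in [0,9]:
  i=0: ✓ (witness j=0)
  i=1: ✓ (witness j=1)
  i=2: ✓ (witness j=2)
  i=3: ✓ (witness j=3)
  i=4: ✓ (witness j=4)
  i=5: ✓ (witness j=5)
  i=6: ✓ (witness j=6)
  i=7: ✓ (witness j=7)
  i=8: ✓ (witness j=8)
  i=9: ✓ (witness j=9)
Positions where it holds: {0, 1, 2, 3, 4, 5, 6, 7, 8, 9} → 10.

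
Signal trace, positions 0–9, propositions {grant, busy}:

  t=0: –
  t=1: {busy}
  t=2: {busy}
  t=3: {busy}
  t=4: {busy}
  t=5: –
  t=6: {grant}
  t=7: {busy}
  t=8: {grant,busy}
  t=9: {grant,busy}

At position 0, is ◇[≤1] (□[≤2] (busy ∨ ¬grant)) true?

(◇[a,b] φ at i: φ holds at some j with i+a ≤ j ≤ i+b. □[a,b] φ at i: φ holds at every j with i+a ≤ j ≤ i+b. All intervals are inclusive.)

Check □[≤2] (busy ∨ ¬grant) at each j in [0,1]:
  j=0: holds on [0,2]
  j=1: holds on [1,3]
Found at j=0 → formula holds.

Holds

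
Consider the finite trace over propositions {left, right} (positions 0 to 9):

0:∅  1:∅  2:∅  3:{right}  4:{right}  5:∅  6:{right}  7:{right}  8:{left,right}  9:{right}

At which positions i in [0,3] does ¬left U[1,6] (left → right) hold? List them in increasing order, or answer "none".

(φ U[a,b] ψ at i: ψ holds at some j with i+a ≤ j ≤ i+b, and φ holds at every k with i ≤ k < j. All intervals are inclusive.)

Evaluate at each i in [0,3]:
  i=0: ✓ (rhs at j=1; lhs holds on [0,0])
  i=1: ✓ (rhs at j=2; lhs holds on [1,1])
  i=2: ✓ (rhs at j=3; lhs holds on [2,2])
  i=3: ✓ (rhs at j=4; lhs holds on [3,3])

0, 1, 2, 3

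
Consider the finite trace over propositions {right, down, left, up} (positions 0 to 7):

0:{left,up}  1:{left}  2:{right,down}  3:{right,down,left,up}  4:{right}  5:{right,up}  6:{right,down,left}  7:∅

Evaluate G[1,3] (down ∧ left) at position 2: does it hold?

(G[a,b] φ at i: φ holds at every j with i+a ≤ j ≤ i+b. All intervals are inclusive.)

False

Check (down ∧ left) at every j in [3,5]:
  j=3: true
  j=4: false
  j=5: false
Fails at j=4 → formula fails.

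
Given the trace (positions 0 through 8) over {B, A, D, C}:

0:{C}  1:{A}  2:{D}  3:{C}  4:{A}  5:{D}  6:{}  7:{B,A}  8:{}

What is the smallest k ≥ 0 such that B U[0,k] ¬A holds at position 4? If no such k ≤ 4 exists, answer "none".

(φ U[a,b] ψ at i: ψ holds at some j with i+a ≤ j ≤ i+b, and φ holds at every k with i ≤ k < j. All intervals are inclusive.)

none

Need earliest j ≥ 4 with ¬A, and B at every k in [4,j-1].
  j=4: rhs fails.
  j=5: rhs holds but lhs fails at k=4.
  j=6: rhs holds but lhs fails at k=4.
  j=7: rhs fails.
  j=8: rhs holds but lhs fails at k=4.
No witness within the range → none.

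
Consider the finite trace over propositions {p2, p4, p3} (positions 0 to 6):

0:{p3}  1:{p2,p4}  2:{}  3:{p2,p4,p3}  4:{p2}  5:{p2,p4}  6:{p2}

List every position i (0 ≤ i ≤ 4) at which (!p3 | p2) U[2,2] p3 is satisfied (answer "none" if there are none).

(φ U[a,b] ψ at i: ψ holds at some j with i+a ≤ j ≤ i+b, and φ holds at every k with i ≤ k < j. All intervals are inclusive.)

1

Evaluate at each i in [0,4]:
  i=0: ✗ (no rhs in [2,2])
  i=1: ✓ (rhs at j=3; lhs holds on [1,2])
  i=2: ✗ (no rhs in [4,4])
  i=3: ✗ (no rhs in [5,5])
  i=4: ✗ (no rhs in [6,6])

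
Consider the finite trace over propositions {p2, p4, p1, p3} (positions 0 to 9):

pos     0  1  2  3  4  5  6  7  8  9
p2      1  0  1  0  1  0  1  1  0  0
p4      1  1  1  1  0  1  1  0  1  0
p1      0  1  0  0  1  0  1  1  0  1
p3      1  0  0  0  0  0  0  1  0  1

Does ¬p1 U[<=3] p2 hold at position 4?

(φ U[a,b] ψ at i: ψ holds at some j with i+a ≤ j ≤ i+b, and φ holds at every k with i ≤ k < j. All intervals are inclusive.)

Holds

Need some j in [4,7] with p2, and ¬p1 at every k in [4,j-1].
  j=4: p2 holds; no prefix to check → satisfied.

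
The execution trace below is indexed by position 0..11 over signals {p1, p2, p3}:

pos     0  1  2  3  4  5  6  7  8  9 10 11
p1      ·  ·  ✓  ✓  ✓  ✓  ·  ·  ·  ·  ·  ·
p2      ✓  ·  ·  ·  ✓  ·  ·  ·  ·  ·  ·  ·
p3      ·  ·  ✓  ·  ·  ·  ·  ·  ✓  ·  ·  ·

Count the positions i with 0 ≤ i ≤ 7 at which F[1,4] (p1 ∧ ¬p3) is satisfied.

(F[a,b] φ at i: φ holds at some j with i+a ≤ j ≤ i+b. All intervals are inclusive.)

5

Evaluate at each i in [0,7]:
  i=0: ✓ (witness j=3)
  i=1: ✓ (witness j=3)
  i=2: ✓ (witness j=3)
  i=3: ✓ (witness j=4)
  i=4: ✓ (witness j=5)
  i=5: ✗ (none in [6,9])
  i=6: ✗ (none in [7,10])
  i=7: ✗ (none in [8,11])
Positions where it holds: {0, 1, 2, 3, 4} → 5.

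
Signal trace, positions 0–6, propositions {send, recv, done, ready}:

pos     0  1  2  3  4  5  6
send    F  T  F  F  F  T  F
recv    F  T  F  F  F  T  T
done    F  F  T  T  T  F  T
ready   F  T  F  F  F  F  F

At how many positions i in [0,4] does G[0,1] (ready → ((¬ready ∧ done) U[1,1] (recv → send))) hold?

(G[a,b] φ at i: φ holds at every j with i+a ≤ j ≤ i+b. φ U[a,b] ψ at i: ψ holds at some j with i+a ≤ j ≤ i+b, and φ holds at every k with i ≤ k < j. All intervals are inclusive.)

3

Evaluate at each i in [0,4]:
  i=0: ✗ (fails at j=1)
  i=1: ✗ (fails at j=1)
  i=2: ✓ (all of [2,3])
  i=3: ✓ (all of [3,4])
  i=4: ✓ (all of [4,5])
Positions where it holds: {2, 3, 4} → 3.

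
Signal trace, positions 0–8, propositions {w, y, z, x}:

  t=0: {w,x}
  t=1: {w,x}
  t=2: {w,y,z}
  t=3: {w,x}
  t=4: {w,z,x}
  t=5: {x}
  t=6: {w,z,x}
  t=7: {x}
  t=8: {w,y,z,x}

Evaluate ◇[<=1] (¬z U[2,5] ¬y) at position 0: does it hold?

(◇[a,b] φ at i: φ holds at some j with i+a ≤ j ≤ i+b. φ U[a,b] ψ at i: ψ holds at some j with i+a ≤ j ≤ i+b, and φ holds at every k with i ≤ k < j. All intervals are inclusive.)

Check (¬z U[2,5] ¬y) at each j in [0,1]:
  j=0: fails
  j=1: fails
No position in the window satisfies it → formula fails.

No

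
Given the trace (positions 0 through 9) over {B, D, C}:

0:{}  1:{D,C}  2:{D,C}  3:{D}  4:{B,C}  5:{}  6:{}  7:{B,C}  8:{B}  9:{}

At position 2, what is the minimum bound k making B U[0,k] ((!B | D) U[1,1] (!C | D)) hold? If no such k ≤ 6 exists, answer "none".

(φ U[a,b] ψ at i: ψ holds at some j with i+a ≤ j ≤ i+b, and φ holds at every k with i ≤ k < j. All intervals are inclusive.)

0

Need earliest j ≥ 2 with ((!B | D) U[1,1] (!C | D)), and B at every k in [2,j-1].
  j=2: rhs holds (empty prefix). k = 0.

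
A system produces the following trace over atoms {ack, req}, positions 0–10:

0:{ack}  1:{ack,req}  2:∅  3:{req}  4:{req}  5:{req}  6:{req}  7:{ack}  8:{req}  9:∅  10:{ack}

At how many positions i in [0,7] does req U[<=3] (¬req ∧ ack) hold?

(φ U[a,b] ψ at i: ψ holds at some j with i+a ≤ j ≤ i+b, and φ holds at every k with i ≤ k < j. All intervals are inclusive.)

5

Evaluate at each i in [0,7]:
  i=0: ✓ (rhs at j=0)
  i=1: ✗ (no rhs in [1,4])
  i=2: ✗ (no rhs in [2,5])
  i=3: ✗ (no rhs in [3,6])
  i=4: ✓ (rhs at j=7; lhs holds on [4,6])
  i=5: ✓ (rhs at j=7; lhs holds on [5,6])
  i=6: ✓ (rhs at j=7; lhs holds on [6,6])
  i=7: ✓ (rhs at j=7)
Positions where it holds: {0, 4, 5, 6, 7} → 5.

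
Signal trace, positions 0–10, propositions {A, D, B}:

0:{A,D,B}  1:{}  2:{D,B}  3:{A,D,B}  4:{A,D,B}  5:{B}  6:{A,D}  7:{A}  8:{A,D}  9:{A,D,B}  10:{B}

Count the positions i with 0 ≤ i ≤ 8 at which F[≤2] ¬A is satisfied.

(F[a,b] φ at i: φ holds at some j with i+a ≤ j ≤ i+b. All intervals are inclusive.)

Evaluate at each i in [0,8]:
  i=0: ✓ (witness j=1)
  i=1: ✓ (witness j=1)
  i=2: ✓ (witness j=2)
  i=3: ✓ (witness j=5)
  i=4: ✓ (witness j=5)
  i=5: ✓ (witness j=5)
  i=6: ✗ (none in [6,8])
  i=7: ✗ (none in [7,9])
  i=8: ✓ (witness j=10)
Positions where it holds: {0, 1, 2, 3, 4, 5, 8} → 7.

7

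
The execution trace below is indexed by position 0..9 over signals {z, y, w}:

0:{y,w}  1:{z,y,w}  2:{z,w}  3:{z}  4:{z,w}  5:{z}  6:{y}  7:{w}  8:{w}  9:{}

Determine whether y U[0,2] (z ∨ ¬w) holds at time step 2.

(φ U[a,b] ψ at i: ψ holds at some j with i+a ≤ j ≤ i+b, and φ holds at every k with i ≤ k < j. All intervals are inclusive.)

Yes

Need some j in [2,4] with (z ∨ ¬w), and y at every k in [2,j-1].
  j=2: (z ∨ ¬w) holds; no prefix to check → satisfied.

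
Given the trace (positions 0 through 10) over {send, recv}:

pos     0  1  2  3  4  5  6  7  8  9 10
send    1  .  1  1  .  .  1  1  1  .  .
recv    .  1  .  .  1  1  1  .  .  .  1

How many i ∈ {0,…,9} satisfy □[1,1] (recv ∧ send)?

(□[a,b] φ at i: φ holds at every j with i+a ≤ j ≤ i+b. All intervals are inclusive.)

1

Evaluate at each i in [0,9]:
  i=0: ✗ (fails at j=1)
  i=1: ✗ (fails at j=2)
  i=2: ✗ (fails at j=3)
  i=3: ✗ (fails at j=4)
  i=4: ✗ (fails at j=5)
  i=5: ✓ (all of [6,6])
  i=6: ✗ (fails at j=7)
  i=7: ✗ (fails at j=8)
  i=8: ✗ (fails at j=9)
  i=9: ✗ (fails at j=10)
Positions where it holds: {5} → 1.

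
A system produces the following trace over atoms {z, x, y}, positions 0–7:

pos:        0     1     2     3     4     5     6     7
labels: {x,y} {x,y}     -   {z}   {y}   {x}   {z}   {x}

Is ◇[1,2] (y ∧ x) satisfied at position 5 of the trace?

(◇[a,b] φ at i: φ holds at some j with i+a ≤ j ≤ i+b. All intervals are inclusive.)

Check (y ∧ x) at each j in [6,7]:
  j=6: false
  j=7: false
No position in the window satisfies it → formula fails.

False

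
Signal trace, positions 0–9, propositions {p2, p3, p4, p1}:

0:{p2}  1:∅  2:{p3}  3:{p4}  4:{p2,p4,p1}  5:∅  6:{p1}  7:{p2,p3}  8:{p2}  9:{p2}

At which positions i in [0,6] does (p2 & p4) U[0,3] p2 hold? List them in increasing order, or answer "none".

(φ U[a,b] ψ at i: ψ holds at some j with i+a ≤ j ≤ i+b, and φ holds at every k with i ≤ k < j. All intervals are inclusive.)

0, 4

Evaluate at each i in [0,6]:
  i=0: ✓ (rhs at j=0)
  i=1: ✗ (lhs fails at k=1 before rhs at j=4)
  i=2: ✗ (lhs fails at k=2 before rhs at j=4)
  i=3: ✗ (lhs fails at k=3 before rhs at j=4)
  i=4: ✓ (rhs at j=4)
  i=5: ✗ (lhs fails at k=5 before rhs at j=7)
  i=6: ✗ (lhs fails at k=6 before rhs at j=7)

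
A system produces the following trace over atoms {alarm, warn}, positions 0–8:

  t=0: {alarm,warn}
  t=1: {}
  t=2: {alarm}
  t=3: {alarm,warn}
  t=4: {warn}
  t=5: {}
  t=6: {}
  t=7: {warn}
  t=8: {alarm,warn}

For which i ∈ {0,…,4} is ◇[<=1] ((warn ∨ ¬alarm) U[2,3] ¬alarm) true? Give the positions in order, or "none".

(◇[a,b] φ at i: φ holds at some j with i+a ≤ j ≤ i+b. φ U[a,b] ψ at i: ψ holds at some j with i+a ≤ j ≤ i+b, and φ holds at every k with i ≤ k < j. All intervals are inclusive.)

Evaluate at each i in [0,4]:
  i=0: ✗ (none in [0,1])
  i=1: ✗ (none in [1,2])
  i=2: ✓ (witness j=3)
  i=3: ✓ (witness j=3)
  i=4: ✓ (witness j=4)

2, 3, 4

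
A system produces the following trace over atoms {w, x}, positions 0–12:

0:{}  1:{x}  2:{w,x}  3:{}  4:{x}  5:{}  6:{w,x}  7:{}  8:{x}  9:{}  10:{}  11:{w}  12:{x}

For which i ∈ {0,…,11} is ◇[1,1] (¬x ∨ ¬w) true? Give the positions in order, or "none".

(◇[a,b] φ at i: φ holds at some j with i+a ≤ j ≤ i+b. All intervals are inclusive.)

0, 2, 3, 4, 6, 7, 8, 9, 10, 11

Evaluate at each i in [0,11]:
  i=0: ✓ (witness j=1)
  i=1: ✗ (none in [2,2])
  i=2: ✓ (witness j=3)
  i=3: ✓ (witness j=4)
  i=4: ✓ (witness j=5)
  i=5: ✗ (none in [6,6])
  i=6: ✓ (witness j=7)
  i=7: ✓ (witness j=8)
  i=8: ✓ (witness j=9)
  i=9: ✓ (witness j=10)
  i=10: ✓ (witness j=11)
  i=11: ✓ (witness j=12)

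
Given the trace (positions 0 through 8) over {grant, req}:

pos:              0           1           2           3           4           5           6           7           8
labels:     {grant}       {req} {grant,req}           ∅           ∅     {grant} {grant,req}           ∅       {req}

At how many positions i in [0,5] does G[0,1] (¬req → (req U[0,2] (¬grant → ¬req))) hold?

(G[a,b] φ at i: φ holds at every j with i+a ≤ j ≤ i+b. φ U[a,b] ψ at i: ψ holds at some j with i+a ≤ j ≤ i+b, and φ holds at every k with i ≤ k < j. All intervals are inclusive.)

6

Evaluate at each i in [0,5]:
  i=0: ✓ (all of [0,1])
  i=1: ✓ (all of [1,2])
  i=2: ✓ (all of [2,3])
  i=3: ✓ (all of [3,4])
  i=4: ✓ (all of [4,5])
  i=5: ✓ (all of [5,6])
Positions where it holds: {0, 1, 2, 3, 4, 5} → 6.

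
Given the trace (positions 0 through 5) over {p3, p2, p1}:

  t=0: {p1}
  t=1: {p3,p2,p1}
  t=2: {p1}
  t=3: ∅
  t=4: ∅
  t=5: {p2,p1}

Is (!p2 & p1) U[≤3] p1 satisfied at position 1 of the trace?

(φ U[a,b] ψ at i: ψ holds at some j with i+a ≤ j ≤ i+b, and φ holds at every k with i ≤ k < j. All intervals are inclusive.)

Need some j in [1,4] with p1, and (!p2 & p1) at every k in [1,j-1].
  j=1: p1 holds; no prefix to check → satisfied.

True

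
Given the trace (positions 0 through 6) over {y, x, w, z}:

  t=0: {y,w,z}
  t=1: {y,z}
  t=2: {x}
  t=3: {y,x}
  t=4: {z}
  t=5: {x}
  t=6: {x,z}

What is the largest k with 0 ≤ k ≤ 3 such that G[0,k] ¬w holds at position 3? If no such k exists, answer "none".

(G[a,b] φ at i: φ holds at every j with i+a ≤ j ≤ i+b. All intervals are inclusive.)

¬w must hold from j=3 onward; find where it first fails.
  j=3: holds
  j=4: holds
  j=5: holds
  j=6: holds
Holds through j=6; largest k = 3.

3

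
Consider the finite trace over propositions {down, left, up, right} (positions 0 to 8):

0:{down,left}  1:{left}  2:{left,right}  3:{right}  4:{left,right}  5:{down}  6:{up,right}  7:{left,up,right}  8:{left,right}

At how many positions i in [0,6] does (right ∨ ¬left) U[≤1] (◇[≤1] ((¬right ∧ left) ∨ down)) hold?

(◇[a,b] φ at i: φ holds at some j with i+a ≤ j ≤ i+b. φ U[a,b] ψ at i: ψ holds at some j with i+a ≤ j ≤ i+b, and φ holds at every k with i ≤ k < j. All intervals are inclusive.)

5

Evaluate at each i in [0,6]:
  i=0: ✓ (rhs at j=0)
  i=1: ✓ (rhs at j=1)
  i=2: ✗ (no rhs in [2,3])
  i=3: ✓ (rhs at j=4; lhs holds on [3,3])
  i=4: ✓ (rhs at j=4)
  i=5: ✓ (rhs at j=5)
  i=6: ✗ (no rhs in [6,7])
Positions where it holds: {0, 1, 3, 4, 5} → 5.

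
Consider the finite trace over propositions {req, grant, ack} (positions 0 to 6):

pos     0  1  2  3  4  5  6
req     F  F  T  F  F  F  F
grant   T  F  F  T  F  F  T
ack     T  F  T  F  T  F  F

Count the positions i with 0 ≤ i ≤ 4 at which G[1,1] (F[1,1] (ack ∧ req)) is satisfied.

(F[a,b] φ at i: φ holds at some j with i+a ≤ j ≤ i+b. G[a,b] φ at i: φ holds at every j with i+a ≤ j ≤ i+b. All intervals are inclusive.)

Evaluate at each i in [0,4]:
  i=0: ✓ (all of [1,1])
  i=1: ✗ (fails at j=2)
  i=2: ✗ (fails at j=3)
  i=3: ✗ (fails at j=4)
  i=4: ✗ (fails at j=5)
Positions where it holds: {0} → 1.

1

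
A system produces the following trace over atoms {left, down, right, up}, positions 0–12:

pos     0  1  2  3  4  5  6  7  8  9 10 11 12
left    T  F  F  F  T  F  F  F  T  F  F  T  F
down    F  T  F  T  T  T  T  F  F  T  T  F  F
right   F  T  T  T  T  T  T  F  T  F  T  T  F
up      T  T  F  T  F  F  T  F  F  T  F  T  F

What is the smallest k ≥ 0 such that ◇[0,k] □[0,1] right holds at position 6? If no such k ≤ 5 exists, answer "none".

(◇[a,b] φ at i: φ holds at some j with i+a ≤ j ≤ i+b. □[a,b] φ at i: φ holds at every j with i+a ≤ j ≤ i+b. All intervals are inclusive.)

Scan j = 6,7,… for □[0,1] right:
  j=6: fails
  j=7: fails
  j=8: fails
  j=9: fails
  j=10: holds
First hit at j=10, so smallest k = 10-6 = 4.

4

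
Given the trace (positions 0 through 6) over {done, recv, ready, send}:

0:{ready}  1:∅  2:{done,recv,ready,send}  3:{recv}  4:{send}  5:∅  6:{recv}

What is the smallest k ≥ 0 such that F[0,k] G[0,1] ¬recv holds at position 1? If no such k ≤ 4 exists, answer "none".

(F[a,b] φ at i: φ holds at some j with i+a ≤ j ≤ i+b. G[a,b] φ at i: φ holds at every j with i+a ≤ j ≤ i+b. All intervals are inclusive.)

3

Scan j = 1,2,… for G[0,1] ¬recv:
  j=1: fails
  j=2: fails
  j=3: fails
  j=4: holds
First hit at j=4, so smallest k = 4-1 = 3.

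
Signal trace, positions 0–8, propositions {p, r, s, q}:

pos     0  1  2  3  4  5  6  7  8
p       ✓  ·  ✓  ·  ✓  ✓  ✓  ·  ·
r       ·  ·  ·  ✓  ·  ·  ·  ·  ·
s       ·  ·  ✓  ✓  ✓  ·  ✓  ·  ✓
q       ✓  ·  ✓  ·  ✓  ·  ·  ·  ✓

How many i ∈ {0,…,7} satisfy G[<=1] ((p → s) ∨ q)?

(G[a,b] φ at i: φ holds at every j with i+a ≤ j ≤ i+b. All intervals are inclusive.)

6

Evaluate at each i in [0,7]:
  i=0: ✓ (all of [0,1])
  i=1: ✓ (all of [1,2])
  i=2: ✓ (all of [2,3])
  i=3: ✓ (all of [3,4])
  i=4: ✗ (fails at j=5)
  i=5: ✗ (fails at j=5)
  i=6: ✓ (all of [6,7])
  i=7: ✓ (all of [7,8])
Positions where it holds: {0, 1, 2, 3, 6, 7} → 6.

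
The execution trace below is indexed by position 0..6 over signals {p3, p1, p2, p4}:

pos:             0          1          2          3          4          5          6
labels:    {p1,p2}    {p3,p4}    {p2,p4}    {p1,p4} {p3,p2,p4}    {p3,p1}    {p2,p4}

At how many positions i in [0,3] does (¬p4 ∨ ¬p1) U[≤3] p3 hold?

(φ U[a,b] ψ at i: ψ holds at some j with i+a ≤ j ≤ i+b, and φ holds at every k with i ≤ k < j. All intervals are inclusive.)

Evaluate at each i in [0,3]:
  i=0: ✓ (rhs at j=1; lhs holds on [0,0])
  i=1: ✓ (rhs at j=1)
  i=2: ✗ (lhs fails at k=3 before rhs at j=4)
  i=3: ✗ (lhs fails at k=3 before rhs at j=4)
Positions where it holds: {0, 1} → 2.

2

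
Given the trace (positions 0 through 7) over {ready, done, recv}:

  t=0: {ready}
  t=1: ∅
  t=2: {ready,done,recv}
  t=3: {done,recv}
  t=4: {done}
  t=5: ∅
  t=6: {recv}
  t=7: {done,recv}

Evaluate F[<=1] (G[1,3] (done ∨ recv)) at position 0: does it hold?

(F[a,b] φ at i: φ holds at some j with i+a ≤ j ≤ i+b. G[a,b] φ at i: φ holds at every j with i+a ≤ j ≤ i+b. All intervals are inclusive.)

Yes

Check G[1,3] (done ∨ recv) at each j in [0,1]:
  j=0: fails at 1
  j=1: holds on [2,4]
Found at j=1 → formula holds.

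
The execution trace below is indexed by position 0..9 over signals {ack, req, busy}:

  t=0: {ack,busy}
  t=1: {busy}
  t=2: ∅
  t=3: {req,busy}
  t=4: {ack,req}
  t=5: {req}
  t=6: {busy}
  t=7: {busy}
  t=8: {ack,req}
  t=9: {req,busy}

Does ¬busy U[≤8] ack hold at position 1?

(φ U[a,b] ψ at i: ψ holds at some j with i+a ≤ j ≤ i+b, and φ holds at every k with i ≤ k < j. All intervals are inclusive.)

Need some j in [1,9] with ack, and ¬busy at every k in [1,j-1].
  j=1: ack false.
  j=2: ack false.
  j=3: ack false.
  j=4: ack holds, but ¬busy fails at k=1 → not this j.
  j=5: ack false.
  j=6: ack false.
  j=7: ack false.
  j=8: ack holds, but ¬busy fails at k=1 → not this j.
  j=9: ack false.
No j in the window works → until fails.

False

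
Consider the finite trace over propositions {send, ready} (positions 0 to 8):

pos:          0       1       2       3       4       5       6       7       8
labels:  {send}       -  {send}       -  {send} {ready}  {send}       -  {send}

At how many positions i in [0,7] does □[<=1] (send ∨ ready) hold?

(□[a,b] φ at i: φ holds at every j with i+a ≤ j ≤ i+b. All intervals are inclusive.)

Evaluate at each i in [0,7]:
  i=0: ✗ (fails at j=1)
  i=1: ✗ (fails at j=1)
  i=2: ✗ (fails at j=3)
  i=3: ✗ (fails at j=3)
  i=4: ✓ (all of [4,5])
  i=5: ✓ (all of [5,6])
  i=6: ✗ (fails at j=7)
  i=7: ✗ (fails at j=7)
Positions where it holds: {4, 5} → 2.

2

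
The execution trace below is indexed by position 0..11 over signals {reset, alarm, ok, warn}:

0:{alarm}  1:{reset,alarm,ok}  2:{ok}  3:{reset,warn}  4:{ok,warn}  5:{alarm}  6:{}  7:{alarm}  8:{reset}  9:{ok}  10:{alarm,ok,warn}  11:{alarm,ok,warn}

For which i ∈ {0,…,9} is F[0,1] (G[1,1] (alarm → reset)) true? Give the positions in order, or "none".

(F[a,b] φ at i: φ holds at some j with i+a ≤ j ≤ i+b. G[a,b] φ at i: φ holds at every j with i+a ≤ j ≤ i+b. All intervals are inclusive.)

0, 1, 2, 3, 4, 5, 6, 7, 8

Evaluate at each i in [0,9]:
  i=0: ✓ (witness j=0)
  i=1: ✓ (witness j=1)
  i=2: ✓ (witness j=2)
  i=3: ✓ (witness j=3)
  i=4: ✓ (witness j=5)
  i=5: ✓ (witness j=5)
  i=6: ✓ (witness j=7)
  i=7: ✓ (witness j=7)
  i=8: ✓ (witness j=8)
  i=9: ✗ (none in [9,10])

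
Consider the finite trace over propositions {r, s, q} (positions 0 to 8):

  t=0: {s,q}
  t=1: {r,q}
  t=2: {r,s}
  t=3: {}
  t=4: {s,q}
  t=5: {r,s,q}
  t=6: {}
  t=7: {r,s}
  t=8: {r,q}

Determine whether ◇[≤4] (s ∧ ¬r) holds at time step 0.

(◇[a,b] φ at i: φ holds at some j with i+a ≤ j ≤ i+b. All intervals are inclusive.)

Holds

Check (s ∧ ¬r) at each j in [0,4]:
  j=0: true
  j=1: false
  j=2: false
  j=3: false
  j=4: true
Found at j=0 → formula holds.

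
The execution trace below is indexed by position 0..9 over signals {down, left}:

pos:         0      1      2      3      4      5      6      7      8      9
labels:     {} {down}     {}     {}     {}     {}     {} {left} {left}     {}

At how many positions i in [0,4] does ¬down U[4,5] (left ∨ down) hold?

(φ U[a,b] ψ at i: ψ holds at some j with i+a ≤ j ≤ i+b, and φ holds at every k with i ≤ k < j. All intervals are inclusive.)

Evaluate at each i in [0,4]:
  i=0: ✗ (no rhs in [4,5])
  i=1: ✗ (no rhs in [5,6])
  i=2: ✓ (rhs at j=7; lhs holds on [2,6])
  i=3: ✓ (rhs at j=7; lhs holds on [3,6])
  i=4: ✓ (rhs at j=8; lhs holds on [4,7])
Positions where it holds: {2, 3, 4} → 3.

3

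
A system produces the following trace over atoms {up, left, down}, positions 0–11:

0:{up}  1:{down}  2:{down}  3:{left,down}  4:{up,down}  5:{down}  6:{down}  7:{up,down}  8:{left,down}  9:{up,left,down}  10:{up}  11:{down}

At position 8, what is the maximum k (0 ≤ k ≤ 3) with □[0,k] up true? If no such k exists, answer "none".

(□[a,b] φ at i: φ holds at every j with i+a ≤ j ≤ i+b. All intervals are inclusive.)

none

up must hold from j=8 onward; find where it first fails.
  j=8: fails → no k works.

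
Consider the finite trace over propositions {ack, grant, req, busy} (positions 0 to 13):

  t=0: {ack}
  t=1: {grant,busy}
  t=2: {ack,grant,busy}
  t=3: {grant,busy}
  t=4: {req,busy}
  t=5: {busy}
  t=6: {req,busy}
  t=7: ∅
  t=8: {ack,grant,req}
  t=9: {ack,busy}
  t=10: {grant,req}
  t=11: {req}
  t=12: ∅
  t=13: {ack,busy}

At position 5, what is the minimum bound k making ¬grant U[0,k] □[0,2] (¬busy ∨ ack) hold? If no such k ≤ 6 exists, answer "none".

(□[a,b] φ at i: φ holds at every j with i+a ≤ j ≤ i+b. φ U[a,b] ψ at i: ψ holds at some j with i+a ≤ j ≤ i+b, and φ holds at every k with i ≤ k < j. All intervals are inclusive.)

2

Need earliest j ≥ 5 with □[0,2] (¬busy ∨ ack), and ¬grant at every k in [5,j-1].
  j=5: rhs fails.
  j=6: rhs fails.
  j=7: rhs holds; lhs holds on [5,6]. k = 2.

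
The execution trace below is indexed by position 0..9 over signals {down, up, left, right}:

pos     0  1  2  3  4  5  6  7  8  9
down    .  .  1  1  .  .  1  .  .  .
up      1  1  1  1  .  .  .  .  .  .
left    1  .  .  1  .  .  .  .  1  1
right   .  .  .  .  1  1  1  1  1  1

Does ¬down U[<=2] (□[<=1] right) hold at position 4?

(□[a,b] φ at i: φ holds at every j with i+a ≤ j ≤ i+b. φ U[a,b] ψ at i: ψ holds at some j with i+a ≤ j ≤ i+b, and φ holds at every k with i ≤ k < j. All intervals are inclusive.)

Yes

Need some j in [4,6] with □[<=1] right, and ¬down at every k in [4,j-1].
  j=4: □[<=1] right holds; no prefix to check → satisfied.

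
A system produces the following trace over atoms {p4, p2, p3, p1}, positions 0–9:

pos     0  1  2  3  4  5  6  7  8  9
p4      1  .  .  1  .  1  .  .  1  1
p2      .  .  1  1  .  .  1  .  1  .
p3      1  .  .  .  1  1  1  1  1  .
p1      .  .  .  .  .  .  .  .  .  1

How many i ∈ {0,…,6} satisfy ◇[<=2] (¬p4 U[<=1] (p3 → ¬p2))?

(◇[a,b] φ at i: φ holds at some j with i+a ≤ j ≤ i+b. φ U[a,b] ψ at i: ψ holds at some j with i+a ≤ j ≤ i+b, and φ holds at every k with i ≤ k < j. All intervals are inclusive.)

Evaluate at each i in [0,6]:
  i=0: ✓ (witness j=0)
  i=1: ✓ (witness j=1)
  i=2: ✓ (witness j=2)
  i=3: ✓ (witness j=3)
  i=4: ✓ (witness j=4)
  i=5: ✓ (witness j=5)
  i=6: ✓ (witness j=6)
Positions where it holds: {0, 1, 2, 3, 4, 5, 6} → 7.

7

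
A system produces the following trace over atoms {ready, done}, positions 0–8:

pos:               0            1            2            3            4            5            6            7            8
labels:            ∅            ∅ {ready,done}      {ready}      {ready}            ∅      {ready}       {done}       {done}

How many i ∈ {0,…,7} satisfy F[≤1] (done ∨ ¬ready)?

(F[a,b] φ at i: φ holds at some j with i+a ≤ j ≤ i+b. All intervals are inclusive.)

7

Evaluate at each i in [0,7]:
  i=0: ✓ (witness j=0)
  i=1: ✓ (witness j=1)
  i=2: ✓ (witness j=2)
  i=3: ✗ (none in [3,4])
  i=4: ✓ (witness j=5)
  i=5: ✓ (witness j=5)
  i=6: ✓ (witness j=7)
  i=7: ✓ (witness j=7)
Positions where it holds: {0, 1, 2, 4, 5, 6, 7} → 7.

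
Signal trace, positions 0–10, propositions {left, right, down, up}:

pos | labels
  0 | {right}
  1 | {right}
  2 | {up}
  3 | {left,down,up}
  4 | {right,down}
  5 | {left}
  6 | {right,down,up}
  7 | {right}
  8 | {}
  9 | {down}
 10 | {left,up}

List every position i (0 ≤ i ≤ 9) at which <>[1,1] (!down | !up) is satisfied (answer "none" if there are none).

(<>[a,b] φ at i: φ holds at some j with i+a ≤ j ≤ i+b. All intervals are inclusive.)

Evaluate at each i in [0,9]:
  i=0: ✓ (witness j=1)
  i=1: ✓ (witness j=2)
  i=2: ✗ (none in [3,3])
  i=3: ✓ (witness j=4)
  i=4: ✓ (witness j=5)
  i=5: ✗ (none in [6,6])
  i=6: ✓ (witness j=7)
  i=7: ✓ (witness j=8)
  i=8: ✓ (witness j=9)
  i=9: ✓ (witness j=10)

0, 1, 3, 4, 6, 7, 8, 9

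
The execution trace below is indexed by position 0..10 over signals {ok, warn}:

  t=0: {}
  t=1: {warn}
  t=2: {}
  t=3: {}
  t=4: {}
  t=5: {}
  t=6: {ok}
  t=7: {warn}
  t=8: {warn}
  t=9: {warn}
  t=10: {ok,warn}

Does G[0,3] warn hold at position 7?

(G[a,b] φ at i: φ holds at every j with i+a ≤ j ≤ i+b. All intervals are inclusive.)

Check warn at every j in [7,10]:
  j=7: true
  j=8: true
  j=9: true
  j=10: true
All positions satisfy it → formula holds.

True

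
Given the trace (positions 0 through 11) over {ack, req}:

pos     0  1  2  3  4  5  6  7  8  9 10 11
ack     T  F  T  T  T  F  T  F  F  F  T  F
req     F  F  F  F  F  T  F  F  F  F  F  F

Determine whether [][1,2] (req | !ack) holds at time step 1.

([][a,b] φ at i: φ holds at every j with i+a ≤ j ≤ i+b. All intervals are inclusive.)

Check (req | !ack) at every j in [2,3]:
  j=2: false
  j=3: false
Fails at j=2 → formula fails.

False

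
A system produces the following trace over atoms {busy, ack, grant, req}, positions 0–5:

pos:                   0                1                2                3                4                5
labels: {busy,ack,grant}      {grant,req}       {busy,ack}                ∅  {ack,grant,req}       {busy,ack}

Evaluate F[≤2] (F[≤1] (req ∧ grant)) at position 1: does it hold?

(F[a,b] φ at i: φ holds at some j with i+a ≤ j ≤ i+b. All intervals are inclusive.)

True

Check F[≤1] (req ∧ grant) at each j in [1,3]:
  j=1: holds (witness at 1)
  j=2: fails (none in [2,3])
  j=3: holds (witness at 4)
Found at j=1 → formula holds.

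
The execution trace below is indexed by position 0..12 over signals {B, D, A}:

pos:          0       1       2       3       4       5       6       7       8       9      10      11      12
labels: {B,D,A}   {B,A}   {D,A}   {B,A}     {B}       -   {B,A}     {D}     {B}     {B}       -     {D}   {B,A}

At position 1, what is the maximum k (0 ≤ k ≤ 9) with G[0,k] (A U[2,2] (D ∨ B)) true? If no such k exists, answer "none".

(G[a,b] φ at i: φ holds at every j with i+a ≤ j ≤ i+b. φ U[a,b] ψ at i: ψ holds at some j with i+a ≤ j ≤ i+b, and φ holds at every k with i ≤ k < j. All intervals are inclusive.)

1

(A U[2,2] (D ∨ B)) must hold from j=1 onward; find where it first fails.
  j=1: holds
  j=2: holds
  j=3: fails
Holds on [1,2], so largest k = 1.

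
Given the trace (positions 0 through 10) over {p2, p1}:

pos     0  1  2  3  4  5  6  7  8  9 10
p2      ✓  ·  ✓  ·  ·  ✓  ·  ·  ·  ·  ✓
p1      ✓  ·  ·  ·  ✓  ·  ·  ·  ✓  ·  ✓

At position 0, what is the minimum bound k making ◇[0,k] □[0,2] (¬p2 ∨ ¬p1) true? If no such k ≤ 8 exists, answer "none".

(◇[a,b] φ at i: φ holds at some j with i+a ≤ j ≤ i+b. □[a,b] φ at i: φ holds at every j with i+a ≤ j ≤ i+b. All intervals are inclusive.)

Scan j = 0,1,… for □[0,2] (¬p2 ∨ ¬p1):
  j=0: fails
  j=1: holds
First hit at j=1, so smallest k = 1-0 = 1.

1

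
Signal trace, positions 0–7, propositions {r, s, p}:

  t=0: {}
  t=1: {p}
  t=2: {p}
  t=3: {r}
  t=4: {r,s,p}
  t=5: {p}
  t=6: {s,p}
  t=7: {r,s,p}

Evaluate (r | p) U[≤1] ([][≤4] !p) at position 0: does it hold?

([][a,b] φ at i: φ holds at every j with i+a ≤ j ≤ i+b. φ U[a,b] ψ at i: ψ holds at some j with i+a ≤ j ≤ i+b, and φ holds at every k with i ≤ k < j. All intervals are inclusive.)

No

Need some j in [0,1] with [][≤4] !p, and (r | p) at every k in [0,j-1].
  j=0: [][≤4] !p — fails at 1.
  j=1: [][≤4] !p — fails at 1.
No j in the window works → until fails.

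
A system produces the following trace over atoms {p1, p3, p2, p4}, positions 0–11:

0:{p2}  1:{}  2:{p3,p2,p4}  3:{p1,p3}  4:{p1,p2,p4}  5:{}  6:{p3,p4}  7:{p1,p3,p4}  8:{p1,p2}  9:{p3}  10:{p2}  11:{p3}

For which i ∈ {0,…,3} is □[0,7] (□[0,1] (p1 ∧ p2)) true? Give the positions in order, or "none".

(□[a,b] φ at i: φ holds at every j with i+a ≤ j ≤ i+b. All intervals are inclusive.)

none

Evaluate at each i in [0,3]:
  i=0: ✗ (fails at j=0)
  i=1: ✗ (fails at j=1)
  i=2: ✗ (fails at j=2)
  i=3: ✗ (fails at j=3)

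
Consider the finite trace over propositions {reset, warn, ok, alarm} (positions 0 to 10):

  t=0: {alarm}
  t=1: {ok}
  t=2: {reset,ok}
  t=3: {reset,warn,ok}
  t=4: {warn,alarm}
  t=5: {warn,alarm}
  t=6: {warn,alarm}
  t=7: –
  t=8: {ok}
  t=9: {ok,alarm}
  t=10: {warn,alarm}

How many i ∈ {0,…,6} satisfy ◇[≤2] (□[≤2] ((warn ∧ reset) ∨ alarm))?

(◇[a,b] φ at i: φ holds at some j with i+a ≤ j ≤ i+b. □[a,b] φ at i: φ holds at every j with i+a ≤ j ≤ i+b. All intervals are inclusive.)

4

Evaluate at each i in [0,6]:
  i=0: ✗ (none in [0,2])
  i=1: ✓ (witness j=3)
  i=2: ✓ (witness j=3)
  i=3: ✓ (witness j=3)
  i=4: ✓ (witness j=4)
  i=5: ✗ (none in [5,7])
  i=6: ✗ (none in [6,8])
Positions where it holds: {1, 2, 3, 4} → 4.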